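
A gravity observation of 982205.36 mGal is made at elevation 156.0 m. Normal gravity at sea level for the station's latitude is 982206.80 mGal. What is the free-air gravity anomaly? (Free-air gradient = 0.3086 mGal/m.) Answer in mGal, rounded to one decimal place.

46.7

Free-air correction = 0.3086 × 156.0 = 48.14 mGal
Free-air anomaly = 982205.36 − 982206.80 + (48.14) = 46.70 mGal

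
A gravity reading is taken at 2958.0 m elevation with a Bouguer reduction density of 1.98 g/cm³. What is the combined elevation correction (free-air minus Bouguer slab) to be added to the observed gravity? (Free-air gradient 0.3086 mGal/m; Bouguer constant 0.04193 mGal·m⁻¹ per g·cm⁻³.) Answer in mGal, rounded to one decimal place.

667.3

Combined gradient = 0.3086 − 0.04193 × 1.98 = 0.2255786 mGal/m
Combined elevation correction = 0.2255786 × 2958.0 = 667.3 mGal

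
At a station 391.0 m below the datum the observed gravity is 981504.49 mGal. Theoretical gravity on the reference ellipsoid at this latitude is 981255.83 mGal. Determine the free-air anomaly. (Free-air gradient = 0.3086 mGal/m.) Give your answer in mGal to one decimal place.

128.0

Free-air correction = 0.3086 × -391.0 = -120.66 mGal
Free-air anomaly = 981504.49 − 981255.83 + (-120.66) = 128.00 mGal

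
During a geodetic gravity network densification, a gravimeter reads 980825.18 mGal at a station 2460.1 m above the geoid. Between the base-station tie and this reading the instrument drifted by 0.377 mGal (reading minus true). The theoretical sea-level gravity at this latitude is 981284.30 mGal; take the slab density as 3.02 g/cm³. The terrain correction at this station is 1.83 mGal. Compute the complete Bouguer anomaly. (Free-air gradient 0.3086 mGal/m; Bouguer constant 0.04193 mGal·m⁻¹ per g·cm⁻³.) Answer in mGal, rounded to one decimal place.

Drift-corrected reading = 980825.18 − (0.377) = 980824.803 mGal
Free-air correction = 0.3086 × 2460.1 = 759.19 mGal
Free-air anomaly = 980824.803 − 981284.30 + (759.19) = 299.693 mGal
Bouguer slab correction = 0.04193 × 3.02 × 2460.1 = 311.52 mGal
Simple Bouguer anomaly = 299.693 − (311.52) = -11.827 mGal
Complete Bouguer anomaly = -11.827 + 1.83 = -9.997 mGal

-10.0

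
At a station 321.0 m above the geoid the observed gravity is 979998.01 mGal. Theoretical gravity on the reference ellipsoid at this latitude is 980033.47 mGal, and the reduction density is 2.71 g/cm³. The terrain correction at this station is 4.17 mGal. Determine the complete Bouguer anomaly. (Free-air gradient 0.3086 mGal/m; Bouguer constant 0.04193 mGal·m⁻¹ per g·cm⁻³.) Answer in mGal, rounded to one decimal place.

31.3

Free-air correction = 0.3086 × 321.0 = 99.06 mGal
Free-air anomaly = 979998.01 − 980033.47 + (99.06) = 63.60 mGal
Bouguer slab correction = 0.04193 × 2.71 × 321.0 = 36.48 mGal
Simple Bouguer anomaly = 63.60 − (36.48) = 27.12 mGal
Complete Bouguer anomaly = 27.12 + 4.17 = 31.29 mGal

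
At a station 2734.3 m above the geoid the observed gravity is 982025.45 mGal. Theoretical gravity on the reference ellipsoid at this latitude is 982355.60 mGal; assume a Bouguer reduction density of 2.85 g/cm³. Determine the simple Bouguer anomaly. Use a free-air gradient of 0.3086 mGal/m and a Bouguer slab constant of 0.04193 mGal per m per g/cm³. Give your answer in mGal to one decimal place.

186.9

Free-air correction = 0.3086 × 2734.3 = 843.80 mGal
Free-air anomaly = 982025.45 − 982355.60 + (843.80) = 513.65 mGal
Bouguer slab correction = 0.04193 × 2.85 × 2734.3 = 326.75 mGal
Simple Bouguer anomaly = 513.65 − (326.75) = 186.90 mGal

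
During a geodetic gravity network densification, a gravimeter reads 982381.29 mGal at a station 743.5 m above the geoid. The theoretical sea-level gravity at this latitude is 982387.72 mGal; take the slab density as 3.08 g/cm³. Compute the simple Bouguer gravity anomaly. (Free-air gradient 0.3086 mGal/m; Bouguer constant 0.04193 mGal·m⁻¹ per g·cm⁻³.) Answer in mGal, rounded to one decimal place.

Free-air correction = 0.3086 × 743.5 = 229.44 mGal
Free-air anomaly = 982381.29 − 982387.72 + (229.44) = 223.01 mGal
Bouguer slab correction = 0.04193 × 3.08 × 743.5 = 96.02 mGal
Simple Bouguer anomaly = 223.01 − (96.02) = 126.99 mGal

127.0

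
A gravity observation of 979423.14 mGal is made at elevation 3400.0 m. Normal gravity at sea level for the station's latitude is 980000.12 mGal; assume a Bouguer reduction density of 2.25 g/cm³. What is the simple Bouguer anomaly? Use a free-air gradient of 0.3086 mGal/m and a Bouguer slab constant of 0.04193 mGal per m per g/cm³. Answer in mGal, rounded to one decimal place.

Free-air correction = 0.3086 × 3400.0 = 1049.24 mGal
Free-air anomaly = 979423.14 − 980000.12 + (1049.24) = 472.26 mGal
Bouguer slab correction = 0.04193 × 2.25 × 3400.0 = 320.76 mGal
Simple Bouguer anomaly = 472.26 − (320.76) = 151.50 mGal

151.5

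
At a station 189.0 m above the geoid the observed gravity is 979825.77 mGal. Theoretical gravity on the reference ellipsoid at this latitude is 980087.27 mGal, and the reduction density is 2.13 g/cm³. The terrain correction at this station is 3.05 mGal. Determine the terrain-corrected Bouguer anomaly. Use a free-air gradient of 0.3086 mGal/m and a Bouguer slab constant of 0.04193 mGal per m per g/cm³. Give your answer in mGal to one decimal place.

Free-air correction = 0.3086 × 189.0 = 58.33 mGal
Free-air anomaly = 979825.77 − 980087.27 + (58.33) = -203.17 mGal
Bouguer slab correction = 0.04193 × 2.13 × 189.0 = 16.88 mGal
Simple Bouguer anomaly = -203.17 − (16.88) = -220.05 mGal
Complete Bouguer anomaly = -220.05 + 3.05 = -217.00 mGal

-217.0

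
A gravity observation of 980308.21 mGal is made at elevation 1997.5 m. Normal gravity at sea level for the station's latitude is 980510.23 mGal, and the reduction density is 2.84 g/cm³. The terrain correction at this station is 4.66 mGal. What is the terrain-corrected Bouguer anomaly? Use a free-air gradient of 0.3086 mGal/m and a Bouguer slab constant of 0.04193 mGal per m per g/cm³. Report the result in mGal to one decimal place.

Free-air correction = 0.3086 × 1997.5 = 616.43 mGal
Free-air anomaly = 980308.21 − 980510.23 + (616.43) = 414.41 mGal
Bouguer slab correction = 0.04193 × 2.84 × 1997.5 = 237.86 mGal
Simple Bouguer anomaly = 414.41 − (237.86) = 176.55 mGal
Complete Bouguer anomaly = 176.55 + 4.66 = 181.21 mGal

181.2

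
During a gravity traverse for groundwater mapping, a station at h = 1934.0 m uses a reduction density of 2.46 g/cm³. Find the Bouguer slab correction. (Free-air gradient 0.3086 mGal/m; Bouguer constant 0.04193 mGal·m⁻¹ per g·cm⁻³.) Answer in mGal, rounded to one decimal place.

Bouguer slab correction = 0.04193 × 2.46 × 1934.0 = 199.5 mGal

199.5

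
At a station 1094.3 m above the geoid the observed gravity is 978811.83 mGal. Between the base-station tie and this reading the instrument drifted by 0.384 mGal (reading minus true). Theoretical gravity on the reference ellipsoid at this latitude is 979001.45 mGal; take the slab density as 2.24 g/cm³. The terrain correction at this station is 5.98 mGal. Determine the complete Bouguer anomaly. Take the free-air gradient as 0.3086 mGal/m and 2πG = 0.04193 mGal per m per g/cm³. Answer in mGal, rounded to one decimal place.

50.9

Drift-corrected reading = 978811.83 − (0.384) = 978811.446 mGal
Free-air correction = 0.3086 × 1094.3 = 337.70 mGal
Free-air anomaly = 978811.446 − 979001.45 + (337.70) = 147.696 mGal
Bouguer slab correction = 0.04193 × 2.24 × 1094.3 = 102.78 mGal
Simple Bouguer anomaly = 147.696 − (102.78) = 44.916 mGal
Complete Bouguer anomaly = 44.916 + 5.98 = 50.896 mGal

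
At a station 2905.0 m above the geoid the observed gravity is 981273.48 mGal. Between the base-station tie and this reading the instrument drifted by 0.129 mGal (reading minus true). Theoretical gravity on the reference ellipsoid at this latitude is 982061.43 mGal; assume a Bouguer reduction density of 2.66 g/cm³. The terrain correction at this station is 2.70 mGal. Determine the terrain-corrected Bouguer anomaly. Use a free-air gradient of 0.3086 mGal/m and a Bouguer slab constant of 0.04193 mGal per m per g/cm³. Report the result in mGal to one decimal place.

Drift-corrected reading = 981273.48 − (0.129) = 981273.351 mGal
Free-air correction = 0.3086 × 2905.0 = 896.48 mGal
Free-air anomaly = 981273.351 − 982061.43 + (896.48) = 108.401 mGal
Bouguer slab correction = 0.04193 × 2.66 × 2905.0 = 324.01 mGal
Simple Bouguer anomaly = 108.401 − (324.01) = -215.609 mGal
Complete Bouguer anomaly = -215.609 + 2.70 = -212.909 mGal

-212.9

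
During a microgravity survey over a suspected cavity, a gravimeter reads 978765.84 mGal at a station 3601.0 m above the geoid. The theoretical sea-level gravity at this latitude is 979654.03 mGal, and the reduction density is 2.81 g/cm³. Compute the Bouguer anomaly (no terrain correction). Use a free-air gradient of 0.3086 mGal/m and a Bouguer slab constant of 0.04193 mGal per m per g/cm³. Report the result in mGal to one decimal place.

Free-air correction = 0.3086 × 3601.0 = 1111.27 mGal
Free-air anomaly = 978765.84 − 979654.03 + (1111.27) = 223.08 mGal
Bouguer slab correction = 0.04193 × 2.81 × 3601.0 = 424.28 mGal
Simple Bouguer anomaly = 223.08 − (424.28) = -201.20 mGal

-201.2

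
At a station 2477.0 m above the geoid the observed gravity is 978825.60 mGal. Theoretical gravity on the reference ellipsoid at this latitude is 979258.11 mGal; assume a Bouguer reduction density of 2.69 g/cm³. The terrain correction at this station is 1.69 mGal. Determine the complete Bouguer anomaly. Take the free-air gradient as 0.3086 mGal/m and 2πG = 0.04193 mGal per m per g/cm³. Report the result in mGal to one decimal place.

54.2

Free-air correction = 0.3086 × 2477.0 = 764.40 mGal
Free-air anomaly = 978825.60 − 979258.11 + (764.40) = 331.89 mGal
Bouguer slab correction = 0.04193 × 2.69 × 2477.0 = 279.39 mGal
Simple Bouguer anomaly = 331.89 − (279.39) = 52.50 mGal
Complete Bouguer anomaly = 52.50 + 1.69 = 54.19 mGal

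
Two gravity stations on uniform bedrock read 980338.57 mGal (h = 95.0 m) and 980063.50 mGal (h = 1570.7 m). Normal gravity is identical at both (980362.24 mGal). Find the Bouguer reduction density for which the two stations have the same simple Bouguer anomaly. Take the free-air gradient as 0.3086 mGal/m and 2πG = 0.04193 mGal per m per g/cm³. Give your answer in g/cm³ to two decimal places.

2.91

Δg_obs = 980063.50 − 980338.57 = -275.07 mGal over Δh = 1570.7 − 95.0 = 1475.7 m
Equal Bouguer anomalies ⇒ Δg_obs + (0.3086 − 0.04193ρ)·Δh = 0
0.3086 − 0.04193ρ = −Δg_obs/Δh = 0.18640
ρ = (0.3086 − 0.18640) / 0.04193 = 2.91 g/cm³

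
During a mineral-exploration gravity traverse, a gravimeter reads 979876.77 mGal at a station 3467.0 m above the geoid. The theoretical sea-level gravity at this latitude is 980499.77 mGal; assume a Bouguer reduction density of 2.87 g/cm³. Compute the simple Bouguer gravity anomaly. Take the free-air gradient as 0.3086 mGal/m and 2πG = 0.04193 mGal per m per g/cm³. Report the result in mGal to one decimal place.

29.7

Free-air correction = 0.3086 × 3467.0 = 1069.92 mGal
Free-air anomaly = 979876.77 − 980499.77 + (1069.92) = 446.92 mGal
Bouguer slab correction = 0.04193 × 2.87 × 3467.0 = 417.22 mGal
Simple Bouguer anomaly = 446.92 − (417.22) = 29.70 mGal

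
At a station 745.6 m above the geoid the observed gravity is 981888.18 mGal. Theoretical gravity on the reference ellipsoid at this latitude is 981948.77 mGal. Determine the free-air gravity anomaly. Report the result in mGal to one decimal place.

169.5

Free-air correction = 0.3086 × 745.6 = 230.09 mGal
Free-air anomaly = 981888.18 − 981948.77 + (230.09) = 169.50 mGal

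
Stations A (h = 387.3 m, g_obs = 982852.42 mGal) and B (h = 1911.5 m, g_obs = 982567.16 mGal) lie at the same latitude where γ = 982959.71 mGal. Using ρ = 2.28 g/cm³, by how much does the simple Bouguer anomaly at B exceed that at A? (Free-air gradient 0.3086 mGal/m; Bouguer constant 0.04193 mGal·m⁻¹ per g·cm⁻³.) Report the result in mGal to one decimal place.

39.4

Δg_SB(A) = 982852.42 − 982959.71 + 0.3086×387.3 − 0.04193×2.28×387.3 = -24.80 mGal
Δg_SB(B) = 982567.16 − 982959.71 + 0.3086×1911.5 − 0.04193×2.28×1911.5 = 14.60 mGal
Difference = 14.60 − (-24.80) = 39.40 mGal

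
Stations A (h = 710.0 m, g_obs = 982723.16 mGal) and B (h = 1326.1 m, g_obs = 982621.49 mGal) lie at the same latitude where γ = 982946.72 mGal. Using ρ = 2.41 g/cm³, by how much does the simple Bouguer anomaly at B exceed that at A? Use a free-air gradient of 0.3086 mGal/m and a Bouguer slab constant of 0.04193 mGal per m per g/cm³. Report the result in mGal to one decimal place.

26.2

Δg_SB(A) = 982723.16 − 982946.72 + 0.3086×710.0 − 0.04193×2.41×710.0 = -76.20 mGal
Δg_SB(B) = 982621.49 − 982946.72 + 0.3086×1326.1 − 0.04193×2.41×1326.1 = -50.00 mGal
Difference = -50.00 − (-76.20) = 26.20 mGal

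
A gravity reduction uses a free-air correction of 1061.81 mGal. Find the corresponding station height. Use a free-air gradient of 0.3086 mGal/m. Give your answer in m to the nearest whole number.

h = 1061.81 / 0.3086 = 3440.73 m

3441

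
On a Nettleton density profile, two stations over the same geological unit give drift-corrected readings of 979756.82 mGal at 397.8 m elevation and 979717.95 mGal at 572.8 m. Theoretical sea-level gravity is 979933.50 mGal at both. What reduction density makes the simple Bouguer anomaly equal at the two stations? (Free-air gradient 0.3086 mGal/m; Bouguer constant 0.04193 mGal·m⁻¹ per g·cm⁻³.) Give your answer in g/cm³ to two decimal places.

Δg_obs = 979717.95 − 979756.82 = -38.87 mGal over Δh = 572.8 − 397.8 = 175.0 m
Equal Bouguer anomalies ⇒ Δg_obs + (0.3086 − 0.04193ρ)·Δh = 0
0.3086 − 0.04193ρ = −Δg_obs/Δh = 0.22211
ρ = (0.3086 − 0.22211) / 0.04193 = 2.06 g/cm³

2.06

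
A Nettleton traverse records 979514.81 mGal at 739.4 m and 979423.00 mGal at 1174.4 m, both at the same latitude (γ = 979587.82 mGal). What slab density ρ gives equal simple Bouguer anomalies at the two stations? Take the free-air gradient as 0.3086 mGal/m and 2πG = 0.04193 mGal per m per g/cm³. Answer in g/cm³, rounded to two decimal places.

Δg_obs = 979423.00 − 979514.81 = -91.81 mGal over Δh = 1174.4 − 739.4 = 435.0 m
Equal Bouguer anomalies ⇒ Δg_obs + (0.3086 − 0.04193ρ)·Δh = 0
0.3086 − 0.04193ρ = −Δg_obs/Δh = 0.21106
ρ = (0.3086 − 0.21106) / 0.04193 = 2.33 g/cm³

2.33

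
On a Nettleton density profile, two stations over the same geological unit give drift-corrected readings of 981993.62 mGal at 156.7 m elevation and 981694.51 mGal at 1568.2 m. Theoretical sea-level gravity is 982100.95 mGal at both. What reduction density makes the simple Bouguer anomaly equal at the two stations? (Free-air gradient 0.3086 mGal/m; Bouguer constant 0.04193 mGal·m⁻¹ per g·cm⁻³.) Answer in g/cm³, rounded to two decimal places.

2.31

Δg_obs = 981694.51 − 981993.62 = -299.11 mGal over Δh = 1568.2 − 156.7 = 1411.5 m
Equal Bouguer anomalies ⇒ Δg_obs + (0.3086 − 0.04193ρ)·Δh = 0
0.3086 − 0.04193ρ = −Δg_obs/Δh = 0.21191
ρ = (0.3086 − 0.21191) / 0.04193 = 2.31 g/cm³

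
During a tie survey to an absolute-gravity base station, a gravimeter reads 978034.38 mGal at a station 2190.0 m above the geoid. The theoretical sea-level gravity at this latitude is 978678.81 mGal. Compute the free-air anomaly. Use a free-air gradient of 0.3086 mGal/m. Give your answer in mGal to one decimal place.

Free-air correction = 0.3086 × 2190.0 = 675.83 mGal
Free-air anomaly = 978034.38 − 978678.81 + (675.83) = 31.40 mGal

31.4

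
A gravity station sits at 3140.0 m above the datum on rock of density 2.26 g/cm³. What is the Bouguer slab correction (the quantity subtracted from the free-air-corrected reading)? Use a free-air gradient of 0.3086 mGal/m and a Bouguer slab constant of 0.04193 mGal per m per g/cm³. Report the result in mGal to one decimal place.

297.6

Bouguer slab correction = 0.04193 × 2.26 × 3140.0 = 297.6 mGal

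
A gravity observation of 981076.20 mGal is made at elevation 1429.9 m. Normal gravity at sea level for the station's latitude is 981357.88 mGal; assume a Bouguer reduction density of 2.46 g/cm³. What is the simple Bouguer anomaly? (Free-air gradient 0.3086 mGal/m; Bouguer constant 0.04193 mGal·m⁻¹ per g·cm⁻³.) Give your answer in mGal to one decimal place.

12.1

Free-air correction = 0.3086 × 1429.9 = 441.27 mGal
Free-air anomaly = 981076.20 − 981357.88 + (441.27) = 159.59 mGal
Bouguer slab correction = 0.04193 × 2.46 × 1429.9 = 147.49 mGal
Simple Bouguer anomaly = 159.59 − (147.49) = 12.10 mGal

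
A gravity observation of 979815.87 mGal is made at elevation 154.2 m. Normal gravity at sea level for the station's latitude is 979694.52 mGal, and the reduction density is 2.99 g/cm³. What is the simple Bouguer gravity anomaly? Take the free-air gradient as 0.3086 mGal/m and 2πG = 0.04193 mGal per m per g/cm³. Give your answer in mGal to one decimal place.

149.6

Free-air correction = 0.3086 × 154.2 = 47.59 mGal
Free-air anomaly = 979815.87 − 979694.52 + (47.59) = 168.94 mGal
Bouguer slab correction = 0.04193 × 2.99 × 154.2 = 19.33 mGal
Simple Bouguer anomaly = 168.94 − (19.33) = 149.61 mGal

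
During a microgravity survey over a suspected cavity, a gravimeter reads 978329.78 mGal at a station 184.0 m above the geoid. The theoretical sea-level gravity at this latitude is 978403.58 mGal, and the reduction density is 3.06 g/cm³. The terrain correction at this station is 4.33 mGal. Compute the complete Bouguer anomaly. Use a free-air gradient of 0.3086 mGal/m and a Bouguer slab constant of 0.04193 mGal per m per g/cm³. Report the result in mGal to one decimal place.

Free-air correction = 0.3086 × 184.0 = 56.78 mGal
Free-air anomaly = 978329.78 − 978403.58 + (56.78) = -17.02 mGal
Bouguer slab correction = 0.04193 × 3.06 × 184.0 = 23.61 mGal
Simple Bouguer anomaly = -17.02 − (23.61) = -40.63 mGal
Complete Bouguer anomaly = -40.63 + 4.33 = -36.30 mGal

-36.3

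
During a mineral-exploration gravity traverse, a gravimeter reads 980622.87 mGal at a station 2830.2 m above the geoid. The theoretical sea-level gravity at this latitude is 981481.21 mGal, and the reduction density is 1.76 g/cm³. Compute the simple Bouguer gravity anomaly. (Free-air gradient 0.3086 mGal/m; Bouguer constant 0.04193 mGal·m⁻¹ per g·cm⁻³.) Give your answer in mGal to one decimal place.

Free-air correction = 0.3086 × 2830.2 = 873.40 mGal
Free-air anomaly = 980622.87 − 981481.21 + (873.40) = 15.06 mGal
Bouguer slab correction = 0.04193 × 1.76 × 2830.2 = 208.86 mGal
Simple Bouguer anomaly = 15.06 − (208.86) = -193.80 mGal

-193.8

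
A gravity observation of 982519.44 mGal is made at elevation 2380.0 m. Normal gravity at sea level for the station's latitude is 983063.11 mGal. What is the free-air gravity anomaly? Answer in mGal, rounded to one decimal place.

Free-air correction = 0.3086 × 2380.0 = 734.47 mGal
Free-air anomaly = 982519.44 − 983063.11 + (734.47) = 190.80 mGal

190.8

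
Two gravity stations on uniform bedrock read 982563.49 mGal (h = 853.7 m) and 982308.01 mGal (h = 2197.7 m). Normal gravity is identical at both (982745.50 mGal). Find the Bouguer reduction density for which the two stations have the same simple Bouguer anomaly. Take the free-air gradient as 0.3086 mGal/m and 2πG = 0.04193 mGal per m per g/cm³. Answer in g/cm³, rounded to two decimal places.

2.83

Δg_obs = 982308.01 − 982563.49 = -255.48 mGal over Δh = 2197.7 − 853.7 = 1344.0 m
Equal Bouguer anomalies ⇒ Δg_obs + (0.3086 − 0.04193ρ)·Δh = 0
0.3086 − 0.04193ρ = −Δg_obs/Δh = 0.19009
ρ = (0.3086 − 0.19009) / 0.04193 = 2.83 g/cm³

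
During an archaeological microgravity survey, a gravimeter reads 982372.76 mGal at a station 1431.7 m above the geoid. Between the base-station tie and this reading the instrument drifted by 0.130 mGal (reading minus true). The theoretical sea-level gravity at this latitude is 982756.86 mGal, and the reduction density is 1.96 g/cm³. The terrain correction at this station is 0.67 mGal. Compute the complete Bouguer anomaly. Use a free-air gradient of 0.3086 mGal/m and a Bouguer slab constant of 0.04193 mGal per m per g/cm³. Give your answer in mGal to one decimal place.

Drift-corrected reading = 982372.76 − (0.130) = 982372.630 mGal
Free-air correction = 0.3086 × 1431.7 = 441.82 mGal
Free-air anomaly = 982372.630 − 982756.86 + (441.82) = 57.590 mGal
Bouguer slab correction = 0.04193 × 1.96 × 1431.7 = 117.66 mGal
Simple Bouguer anomaly = 57.590 − (117.66) = -60.070 mGal
Complete Bouguer anomaly = -60.070 + 0.67 = -59.400 mGal

-59.4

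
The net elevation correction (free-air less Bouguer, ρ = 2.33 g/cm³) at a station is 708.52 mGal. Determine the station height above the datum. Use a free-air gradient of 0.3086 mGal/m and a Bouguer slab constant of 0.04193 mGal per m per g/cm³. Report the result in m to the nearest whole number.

3359

Combined gradient = 0.3086 − 0.04193 × 2.33 = 0.2109031 mGal/m
h = 708.52 / 0.2109031 = 3359.46 m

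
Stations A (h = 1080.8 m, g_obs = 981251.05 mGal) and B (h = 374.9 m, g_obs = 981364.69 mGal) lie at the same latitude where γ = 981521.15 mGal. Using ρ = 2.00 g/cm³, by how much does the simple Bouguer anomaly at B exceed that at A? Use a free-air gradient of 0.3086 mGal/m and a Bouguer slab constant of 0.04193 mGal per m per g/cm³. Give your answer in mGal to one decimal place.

Δg_SB(A) = 981251.05 − 981521.15 + 0.3086×1080.8 − 0.04193×2.00×1080.8 = -27.20 mGal
Δg_SB(B) = 981364.69 − 981521.15 + 0.3086×374.9 − 0.04193×2.00×374.9 = -72.20 mGal
Difference = -72.20 − (-27.20) = -45.00 mGal

-45.0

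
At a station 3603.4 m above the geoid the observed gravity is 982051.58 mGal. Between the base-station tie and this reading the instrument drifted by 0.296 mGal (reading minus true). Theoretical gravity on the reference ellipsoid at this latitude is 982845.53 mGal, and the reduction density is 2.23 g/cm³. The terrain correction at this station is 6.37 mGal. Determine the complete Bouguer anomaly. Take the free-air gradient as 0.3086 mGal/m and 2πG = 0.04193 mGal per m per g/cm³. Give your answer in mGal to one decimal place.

-12.8

Drift-corrected reading = 982051.58 − (0.296) = 982051.284 mGal
Free-air correction = 0.3086 × 3603.4 = 1112.01 mGal
Free-air anomaly = 982051.284 − 982845.53 + (1112.01) = 317.764 mGal
Bouguer slab correction = 0.04193 × 2.23 × 3603.4 = 336.93 mGal
Simple Bouguer anomaly = 317.764 − (336.93) = -19.166 mGal
Complete Bouguer anomaly = -19.166 + 6.37 = -12.796 mGal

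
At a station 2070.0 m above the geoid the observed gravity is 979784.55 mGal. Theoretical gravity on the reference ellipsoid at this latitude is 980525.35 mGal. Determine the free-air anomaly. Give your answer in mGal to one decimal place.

-102.0

Free-air correction = 0.3086 × 2070.0 = 638.80 mGal
Free-air anomaly = 979784.55 − 980525.35 + (638.80) = -102.00 mGal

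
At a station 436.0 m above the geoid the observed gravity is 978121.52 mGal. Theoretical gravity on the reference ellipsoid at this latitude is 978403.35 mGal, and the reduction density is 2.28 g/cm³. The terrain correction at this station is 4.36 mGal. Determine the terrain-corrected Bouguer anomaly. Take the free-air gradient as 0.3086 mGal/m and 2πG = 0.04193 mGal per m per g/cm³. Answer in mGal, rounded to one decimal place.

-184.6

Free-air correction = 0.3086 × 436.0 = 134.55 mGal
Free-air anomaly = 978121.52 − 978403.35 + (134.55) = -147.28 mGal
Bouguer slab correction = 0.04193 × 2.28 × 436.0 = 41.68 mGal
Simple Bouguer anomaly = -147.28 − (41.68) = -188.96 mGal
Complete Bouguer anomaly = -188.96 + 4.36 = -184.60 mGal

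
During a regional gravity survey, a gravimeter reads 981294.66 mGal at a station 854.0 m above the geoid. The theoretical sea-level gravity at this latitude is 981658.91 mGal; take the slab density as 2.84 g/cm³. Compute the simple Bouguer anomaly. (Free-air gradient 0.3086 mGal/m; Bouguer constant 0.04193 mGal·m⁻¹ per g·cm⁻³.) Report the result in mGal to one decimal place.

Free-air correction = 0.3086 × 854.0 = 263.54 mGal
Free-air anomaly = 981294.66 − 981658.91 + (263.54) = -100.71 mGal
Bouguer slab correction = 0.04193 × 2.84 × 854.0 = 101.70 mGal
Simple Bouguer anomaly = -100.71 − (101.70) = -202.41 mGal

-202.4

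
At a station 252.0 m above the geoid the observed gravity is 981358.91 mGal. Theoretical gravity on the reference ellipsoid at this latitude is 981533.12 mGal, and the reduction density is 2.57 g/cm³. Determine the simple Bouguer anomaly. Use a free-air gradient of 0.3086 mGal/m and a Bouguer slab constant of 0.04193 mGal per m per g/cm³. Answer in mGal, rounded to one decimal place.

Free-air correction = 0.3086 × 252.0 = 77.77 mGal
Free-air anomaly = 981358.91 − 981533.12 + (77.77) = -96.44 mGal
Bouguer slab correction = 0.04193 × 2.57 × 252.0 = 27.16 mGal
Simple Bouguer anomaly = -96.44 − (27.16) = -123.60 mGal

-123.6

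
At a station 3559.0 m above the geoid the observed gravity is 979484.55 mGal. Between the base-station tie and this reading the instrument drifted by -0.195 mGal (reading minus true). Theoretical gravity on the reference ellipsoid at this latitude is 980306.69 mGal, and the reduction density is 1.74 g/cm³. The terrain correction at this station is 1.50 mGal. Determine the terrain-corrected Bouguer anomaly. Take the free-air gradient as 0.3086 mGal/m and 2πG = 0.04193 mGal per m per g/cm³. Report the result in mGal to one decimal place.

18.2

Drift-corrected reading = 979484.55 − (-0.195) = 979484.745 mGal
Free-air correction = 0.3086 × 3559.0 = 1098.31 mGal
Free-air anomaly = 979484.745 − 980306.69 + (1098.31) = 276.365 mGal
Bouguer slab correction = 0.04193 × 1.74 × 3559.0 = 259.66 mGal
Simple Bouguer anomaly = 276.365 − (259.66) = 16.705 mGal
Complete Bouguer anomaly = 16.705 + 1.50 = 18.205 mGal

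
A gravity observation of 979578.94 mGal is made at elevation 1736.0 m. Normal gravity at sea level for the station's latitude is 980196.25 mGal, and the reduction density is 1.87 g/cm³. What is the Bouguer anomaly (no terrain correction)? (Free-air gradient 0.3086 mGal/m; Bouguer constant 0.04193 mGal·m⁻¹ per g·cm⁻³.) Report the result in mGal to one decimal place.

-217.7

Free-air correction = 0.3086 × 1736.0 = 535.73 mGal
Free-air anomaly = 979578.94 − 980196.25 + (535.73) = -81.58 mGal
Bouguer slab correction = 0.04193 × 1.87 × 1736.0 = 136.12 mGal
Simple Bouguer anomaly = -81.58 − (136.12) = -217.70 mGal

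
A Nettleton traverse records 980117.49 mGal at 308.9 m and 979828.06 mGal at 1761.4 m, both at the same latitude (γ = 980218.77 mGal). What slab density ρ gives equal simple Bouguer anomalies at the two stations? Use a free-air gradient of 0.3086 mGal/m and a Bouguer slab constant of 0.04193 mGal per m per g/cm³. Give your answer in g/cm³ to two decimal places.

Δg_obs = 979828.06 − 980117.49 = -289.43 mGal over Δh = 1761.4 − 308.9 = 1452.5 m
Equal Bouguer anomalies ⇒ Δg_obs + (0.3086 − 0.04193ρ)·Δh = 0
0.3086 − 0.04193ρ = −Δg_obs/Δh = 0.19926
ρ = (0.3086 − 0.19926) / 0.04193 = 2.61 g/cm³

2.61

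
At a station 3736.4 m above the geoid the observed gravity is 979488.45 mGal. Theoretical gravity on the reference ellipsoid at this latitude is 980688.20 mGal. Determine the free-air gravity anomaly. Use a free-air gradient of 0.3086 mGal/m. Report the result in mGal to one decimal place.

-46.7

Free-air correction = 0.3086 × 3736.4 = 1153.05 mGal
Free-air anomaly = 979488.45 − 980688.20 + (1153.05) = -46.70 mGal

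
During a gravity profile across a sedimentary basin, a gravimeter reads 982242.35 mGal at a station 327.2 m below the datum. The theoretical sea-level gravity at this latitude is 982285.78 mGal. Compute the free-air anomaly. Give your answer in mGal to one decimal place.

Free-air correction = 0.3086 × -327.2 = -100.97 mGal
Free-air anomaly = 982242.35 − 982285.78 + (-100.97) = -144.40 mGal

-144.4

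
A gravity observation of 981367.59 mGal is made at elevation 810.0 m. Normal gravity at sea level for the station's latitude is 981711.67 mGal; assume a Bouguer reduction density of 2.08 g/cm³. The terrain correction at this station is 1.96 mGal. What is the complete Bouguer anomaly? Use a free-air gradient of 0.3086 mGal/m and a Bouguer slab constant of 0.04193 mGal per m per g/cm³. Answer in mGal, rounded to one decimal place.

Free-air correction = 0.3086 × 810.0 = 249.97 mGal
Free-air anomaly = 981367.59 − 981711.67 + (249.97) = -94.11 mGal
Bouguer slab correction = 0.04193 × 2.08 × 810.0 = 70.64 mGal
Simple Bouguer anomaly = -94.11 − (70.64) = -164.75 mGal
Complete Bouguer anomaly = -164.75 + 1.96 = -162.79 mGal

-162.8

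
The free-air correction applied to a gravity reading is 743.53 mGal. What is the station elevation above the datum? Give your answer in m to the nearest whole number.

2409

h = 743.53 / 0.3086 = 2409.36 m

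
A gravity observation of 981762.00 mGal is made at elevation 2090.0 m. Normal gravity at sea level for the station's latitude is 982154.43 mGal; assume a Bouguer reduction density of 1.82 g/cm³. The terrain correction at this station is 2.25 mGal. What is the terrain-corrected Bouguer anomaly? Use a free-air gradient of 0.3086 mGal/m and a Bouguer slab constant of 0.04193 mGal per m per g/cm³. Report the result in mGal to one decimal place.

Free-air correction = 0.3086 × 2090.0 = 644.97 mGal
Free-air anomaly = 981762.00 − 982154.43 + (644.97) = 252.54 mGal
Bouguer slab correction = 0.04193 × 1.82 × 2090.0 = 159.49 mGal
Simple Bouguer anomaly = 252.54 − (159.49) = 93.05 mGal
Complete Bouguer anomaly = 93.05 + 2.25 = 95.30 mGal

95.3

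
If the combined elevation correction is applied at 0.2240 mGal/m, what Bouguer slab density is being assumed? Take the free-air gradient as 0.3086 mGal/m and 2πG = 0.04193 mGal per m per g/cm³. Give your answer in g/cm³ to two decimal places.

2.02

0.2240 = 0.3086 − 0.04193 × ρ
ρ = (0.3086 − 0.2240) / 0.04193 = 2.02 g/cm³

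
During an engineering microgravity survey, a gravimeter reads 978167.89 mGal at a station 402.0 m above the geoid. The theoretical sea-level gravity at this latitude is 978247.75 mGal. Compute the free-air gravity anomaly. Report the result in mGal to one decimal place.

44.2

Free-air correction = 0.3086 × 402.0 = 124.06 mGal
Free-air anomaly = 978167.89 − 978247.75 + (124.06) = 44.20 mGal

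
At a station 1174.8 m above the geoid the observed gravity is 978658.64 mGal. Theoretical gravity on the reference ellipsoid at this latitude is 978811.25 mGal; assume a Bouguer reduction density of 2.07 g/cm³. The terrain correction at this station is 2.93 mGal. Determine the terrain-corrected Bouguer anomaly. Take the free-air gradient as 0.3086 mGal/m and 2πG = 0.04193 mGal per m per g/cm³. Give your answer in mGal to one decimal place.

Free-air correction = 0.3086 × 1174.8 = 362.54 mGal
Free-air anomaly = 978658.64 − 978811.25 + (362.54) = 209.93 mGal
Bouguer slab correction = 0.04193 × 2.07 × 1174.8 = 101.97 mGal
Simple Bouguer anomaly = 209.93 − (101.97) = 107.96 mGal
Complete Bouguer anomaly = 107.96 + 2.93 = 110.89 mGal

110.9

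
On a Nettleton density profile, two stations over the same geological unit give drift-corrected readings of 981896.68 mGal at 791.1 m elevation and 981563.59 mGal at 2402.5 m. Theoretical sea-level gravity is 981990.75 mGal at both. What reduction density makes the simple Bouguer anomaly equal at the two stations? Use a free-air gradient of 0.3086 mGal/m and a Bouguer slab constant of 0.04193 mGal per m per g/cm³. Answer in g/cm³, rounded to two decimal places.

2.43

Δg_obs = 981563.59 − 981896.68 = -333.09 mGal over Δh = 2402.5 − 791.1 = 1611.4 m
Equal Bouguer anomalies ⇒ Δg_obs + (0.3086 − 0.04193ρ)·Δh = 0
0.3086 − 0.04193ρ = −Δg_obs/Δh = 0.20671
ρ = (0.3086 − 0.20671) / 0.04193 = 2.43 g/cm³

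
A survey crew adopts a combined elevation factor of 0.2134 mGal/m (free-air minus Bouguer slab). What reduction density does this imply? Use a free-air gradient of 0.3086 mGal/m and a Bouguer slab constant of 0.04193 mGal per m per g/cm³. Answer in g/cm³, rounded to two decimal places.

2.27

0.2134 = 0.3086 − 0.04193 × ρ
ρ = (0.3086 − 0.2134) / 0.04193 = 2.27 g/cm³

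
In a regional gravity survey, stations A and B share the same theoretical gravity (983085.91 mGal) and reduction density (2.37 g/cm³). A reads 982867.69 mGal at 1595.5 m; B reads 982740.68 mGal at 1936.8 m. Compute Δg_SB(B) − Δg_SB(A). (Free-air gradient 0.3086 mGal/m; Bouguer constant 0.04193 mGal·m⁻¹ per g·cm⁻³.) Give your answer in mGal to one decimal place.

-55.6

Δg_SB(A) = 982867.69 − 983085.91 + 0.3086×1595.5 − 0.04193×2.37×1595.5 = 115.60 mGal
Δg_SB(B) = 982740.68 − 983085.91 + 0.3086×1936.8 − 0.04193×2.37×1936.8 = 60.00 mGal
Difference = 60.00 − (115.60) = -55.60 mGal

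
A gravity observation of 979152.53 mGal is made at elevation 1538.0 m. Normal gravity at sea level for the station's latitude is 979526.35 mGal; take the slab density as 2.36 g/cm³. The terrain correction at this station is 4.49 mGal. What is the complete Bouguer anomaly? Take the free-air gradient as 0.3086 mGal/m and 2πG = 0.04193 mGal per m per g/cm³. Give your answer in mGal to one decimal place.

Free-air correction = 0.3086 × 1538.0 = 474.63 mGal
Free-air anomaly = 979152.53 − 979526.35 + (474.63) = 100.81 mGal
Bouguer slab correction = 0.04193 × 2.36 × 1538.0 = 152.19 mGal
Simple Bouguer anomaly = 100.81 − (152.19) = -51.38 mGal
Complete Bouguer anomaly = -51.38 + 4.49 = -46.89 mGal

-46.9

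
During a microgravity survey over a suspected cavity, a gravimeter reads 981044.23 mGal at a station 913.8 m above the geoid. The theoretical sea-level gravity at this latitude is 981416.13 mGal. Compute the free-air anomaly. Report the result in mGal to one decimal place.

-89.9

Free-air correction = 0.3086 × 913.8 = 282.00 mGal
Free-air anomaly = 981044.23 − 981416.13 + (282.00) = -89.90 mGal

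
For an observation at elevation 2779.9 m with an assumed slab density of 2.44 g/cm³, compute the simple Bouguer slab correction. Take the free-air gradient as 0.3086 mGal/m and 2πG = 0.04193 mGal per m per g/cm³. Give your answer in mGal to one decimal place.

Bouguer slab correction = 0.04193 × 2.44 × 2779.9 = 284.4 mGal

284.4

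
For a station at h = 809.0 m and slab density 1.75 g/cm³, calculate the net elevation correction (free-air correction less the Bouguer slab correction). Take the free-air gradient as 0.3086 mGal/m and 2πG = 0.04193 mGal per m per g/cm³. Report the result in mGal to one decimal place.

Combined gradient = 0.3086 − 0.04193 × 1.75 = 0.2352225 mGal/m
Combined elevation correction = 0.2352225 × 809.0 = 190.3 mGal

190.3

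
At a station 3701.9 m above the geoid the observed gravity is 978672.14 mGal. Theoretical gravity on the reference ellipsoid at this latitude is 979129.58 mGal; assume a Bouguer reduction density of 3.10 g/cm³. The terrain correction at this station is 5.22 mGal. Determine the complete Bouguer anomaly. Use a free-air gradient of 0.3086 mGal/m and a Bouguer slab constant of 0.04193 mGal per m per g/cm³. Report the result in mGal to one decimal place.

209.0

Free-air correction = 0.3086 × 3701.9 = 1142.41 mGal
Free-air anomaly = 978672.14 − 979129.58 + (1142.41) = 684.97 mGal
Bouguer slab correction = 0.04193 × 3.10 × 3701.9 = 481.18 mGal
Simple Bouguer anomaly = 684.97 − (481.18) = 203.79 mGal
Complete Bouguer anomaly = 203.79 + 5.22 = 209.01 mGal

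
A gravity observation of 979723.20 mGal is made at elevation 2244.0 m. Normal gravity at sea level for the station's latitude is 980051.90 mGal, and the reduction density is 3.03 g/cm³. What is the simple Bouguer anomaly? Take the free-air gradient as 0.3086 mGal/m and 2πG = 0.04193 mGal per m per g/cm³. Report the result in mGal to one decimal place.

Free-air correction = 0.3086 × 2244.0 = 692.50 mGal
Free-air anomaly = 979723.20 − 980051.90 + (692.50) = 363.80 mGal
Bouguer slab correction = 0.04193 × 3.03 × 2244.0 = 285.10 mGal
Simple Bouguer anomaly = 363.80 − (285.10) = 78.70 mGal

78.7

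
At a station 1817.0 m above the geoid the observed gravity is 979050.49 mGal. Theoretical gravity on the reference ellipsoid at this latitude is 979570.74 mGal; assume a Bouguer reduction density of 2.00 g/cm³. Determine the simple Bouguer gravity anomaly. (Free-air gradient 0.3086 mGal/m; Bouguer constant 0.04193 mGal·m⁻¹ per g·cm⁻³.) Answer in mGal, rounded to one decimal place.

Free-air correction = 0.3086 × 1817.0 = 560.73 mGal
Free-air anomaly = 979050.49 − 979570.74 + (560.73) = 40.48 mGal
Bouguer slab correction = 0.04193 × 2.00 × 1817.0 = 152.37 mGal
Simple Bouguer anomaly = 40.48 − (152.37) = -111.89 mGal

-111.9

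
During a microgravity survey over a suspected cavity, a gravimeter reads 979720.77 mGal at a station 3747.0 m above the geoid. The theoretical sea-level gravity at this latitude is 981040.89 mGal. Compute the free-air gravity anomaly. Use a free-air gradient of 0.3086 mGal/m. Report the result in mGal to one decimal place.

-163.8

Free-air correction = 0.3086 × 3747.0 = 1156.32 mGal
Free-air anomaly = 979720.77 − 981040.89 + (1156.32) = -163.80 mGal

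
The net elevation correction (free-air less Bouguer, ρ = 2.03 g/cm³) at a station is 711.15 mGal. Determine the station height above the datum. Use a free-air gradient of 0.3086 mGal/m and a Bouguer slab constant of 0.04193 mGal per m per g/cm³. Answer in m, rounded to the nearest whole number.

Combined gradient = 0.3086 − 0.04193 × 2.03 = 0.2234821 mGal/m
h = 711.15 / 0.2234821 = 3182.13 m

3182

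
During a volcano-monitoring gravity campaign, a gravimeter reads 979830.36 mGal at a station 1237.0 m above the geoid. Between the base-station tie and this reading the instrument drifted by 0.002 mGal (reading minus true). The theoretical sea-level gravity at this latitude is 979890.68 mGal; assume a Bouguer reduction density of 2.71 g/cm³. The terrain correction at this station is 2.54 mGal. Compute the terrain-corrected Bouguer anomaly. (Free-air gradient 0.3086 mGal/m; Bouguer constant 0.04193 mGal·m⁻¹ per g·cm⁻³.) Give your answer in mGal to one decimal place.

Drift-corrected reading = 979830.36 − (0.002) = 979830.358 mGal
Free-air correction = 0.3086 × 1237.0 = 381.74 mGal
Free-air anomaly = 979830.358 − 979890.68 + (381.74) = 321.418 mGal
Bouguer slab correction = 0.04193 × 2.71 × 1237.0 = 140.56 mGal
Simple Bouguer anomaly = 321.418 − (140.56) = 180.858 mGal
Complete Bouguer anomaly = 180.858 + 2.54 = 183.398 mGal

183.4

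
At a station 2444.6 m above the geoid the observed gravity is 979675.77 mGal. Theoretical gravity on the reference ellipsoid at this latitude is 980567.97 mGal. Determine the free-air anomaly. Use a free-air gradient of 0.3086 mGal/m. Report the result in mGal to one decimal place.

-137.8

Free-air correction = 0.3086 × 2444.6 = 754.40 mGal
Free-air anomaly = 979675.77 − 980567.97 + (754.40) = -137.80 mGal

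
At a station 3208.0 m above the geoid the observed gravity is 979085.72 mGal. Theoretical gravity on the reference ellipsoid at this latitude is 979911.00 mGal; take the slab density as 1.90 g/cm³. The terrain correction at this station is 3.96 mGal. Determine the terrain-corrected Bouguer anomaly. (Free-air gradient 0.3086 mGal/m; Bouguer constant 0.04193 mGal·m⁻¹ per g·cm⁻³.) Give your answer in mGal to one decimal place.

Free-air correction = 0.3086 × 3208.0 = 989.99 mGal
Free-air anomaly = 979085.72 − 979911.00 + (989.99) = 164.71 mGal
Bouguer slab correction = 0.04193 × 1.90 × 3208.0 = 255.57 mGal
Simple Bouguer anomaly = 164.71 − (255.57) = -90.86 mGal
Complete Bouguer anomaly = -90.86 + 3.96 = -86.90 mGal

-86.9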